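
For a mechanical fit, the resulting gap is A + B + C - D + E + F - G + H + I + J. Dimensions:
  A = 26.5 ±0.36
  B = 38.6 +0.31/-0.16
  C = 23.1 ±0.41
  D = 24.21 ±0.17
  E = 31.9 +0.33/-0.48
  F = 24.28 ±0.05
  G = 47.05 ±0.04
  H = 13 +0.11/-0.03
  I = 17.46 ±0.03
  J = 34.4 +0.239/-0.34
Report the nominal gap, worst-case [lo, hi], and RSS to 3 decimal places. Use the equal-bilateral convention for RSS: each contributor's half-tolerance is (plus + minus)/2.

Stack each dimension's contribution:
  +A: nom +26.500 → Σnom=26.500; wc +0.360/-0.360 → slack +0.360/-0.360; half-tol=0.360, Σhalf²=0.129600
  +B: nom +38.600 → Σnom=65.100; wc +0.310/-0.160 → slack +0.670/-0.520; half-tol=0.235, Σhalf²=0.184825
  +C: nom +23.100 → Σnom=88.200; wc +0.410/-0.410 → slack +1.080/-0.930; half-tol=0.410, Σhalf²=0.352925
  -D: nom -24.210 → Σnom=63.990; wc +0.170/-0.170 → slack +1.250/-1.100; half-tol=0.170, Σhalf²=0.381825
  +E: nom +31.900 → Σnom=95.890; wc +0.330/-0.480 → slack +1.580/-1.580; half-tol=0.405, Σhalf²=0.545850
  +F: nom +24.280 → Σnom=120.170; wc +0.050/-0.050 → slack +1.630/-1.630; half-tol=0.050, Σhalf²=0.548350
  -G: nom -47.050 → Σnom=73.120; wc +0.040/-0.040 → slack +1.670/-1.670; half-tol=0.040, Σhalf²=0.549950
  +H: nom +13.000 → Σnom=86.120; wc +0.110/-0.030 → slack +1.780/-1.700; half-tol=0.070, Σhalf²=0.554850
  +I: nom +17.460 → Σnom=103.580; wc +0.030/-0.030 → slack +1.810/-1.730; half-tol=0.030, Σhalf²=0.555750
  +J: nom +34.400 → Σnom=137.980; wc +0.239/-0.340 → slack +2.049/-2.070; half-tol=0.289, Σhalf²=0.639560
Nominal = 137.980. Worst-case = [137.980 - 2.070, 137.980 + 2.049] = [135.910, 140.029]. RSS = √0.639560 = 0.800.

nominal=137.980 wc=[135.910,140.029] rss=0.800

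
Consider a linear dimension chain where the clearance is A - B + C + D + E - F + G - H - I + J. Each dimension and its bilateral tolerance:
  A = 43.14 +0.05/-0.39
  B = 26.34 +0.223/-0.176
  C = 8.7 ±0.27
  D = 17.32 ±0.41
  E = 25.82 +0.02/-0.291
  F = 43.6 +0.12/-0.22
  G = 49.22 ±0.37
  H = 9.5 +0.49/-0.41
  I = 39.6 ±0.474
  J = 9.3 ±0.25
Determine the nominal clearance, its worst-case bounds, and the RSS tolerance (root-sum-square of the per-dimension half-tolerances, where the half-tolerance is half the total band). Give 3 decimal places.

Stack each dimension's contribution:
  +A: nom +43.140 → Σnom=43.140; wc +0.050/-0.390 → slack +0.050/-0.390; half-tol=0.220, Σhalf²=0.048400
  -B: nom -26.340 → Σnom=16.800; wc +0.176/-0.223 → slack +0.226/-0.613; half-tol=0.200, Σhalf²=0.088200
  +C: nom +8.700 → Σnom=25.500; wc +0.270/-0.270 → slack +0.496/-0.883; half-tol=0.270, Σhalf²=0.161100
  +D: nom +17.320 → Σnom=42.820; wc +0.410/-0.410 → slack +0.906/-1.293; half-tol=0.410, Σhalf²=0.329200
  +E: nom +25.820 → Σnom=68.640; wc +0.020/-0.291 → slack +0.926/-1.584; half-tol=0.155, Σhalf²=0.353380
  -F: nom -43.600 → Σnom=25.040; wc +0.220/-0.120 → slack +1.146/-1.704; half-tol=0.170, Σhalf²=0.382280
  +G: nom +49.220 → Σnom=74.260; wc +0.370/-0.370 → slack +1.516/-2.074; half-tol=0.370, Σhalf²=0.519180
  -H: nom -9.500 → Σnom=64.760; wc +0.410/-0.490 → slack +1.926/-2.564; half-tol=0.450, Σhalf²=0.721680
  -I: nom -39.600 → Σnom=25.160; wc +0.474/-0.474 → slack +2.400/-3.038; half-tol=0.474, Σhalf²=0.946356
  +J: nom +9.300 → Σnom=34.460; wc +0.250/-0.250 → slack +2.650/-3.288; half-tol=0.250, Σhalf²=1.008856
Nominal = 34.460. Worst-case = [34.460 - 3.288, 34.460 + 2.650] = [31.172, 37.110]. RSS = √1.008856 = 1.004.

nominal=34.460 wc=[31.172,37.110] rss=1.004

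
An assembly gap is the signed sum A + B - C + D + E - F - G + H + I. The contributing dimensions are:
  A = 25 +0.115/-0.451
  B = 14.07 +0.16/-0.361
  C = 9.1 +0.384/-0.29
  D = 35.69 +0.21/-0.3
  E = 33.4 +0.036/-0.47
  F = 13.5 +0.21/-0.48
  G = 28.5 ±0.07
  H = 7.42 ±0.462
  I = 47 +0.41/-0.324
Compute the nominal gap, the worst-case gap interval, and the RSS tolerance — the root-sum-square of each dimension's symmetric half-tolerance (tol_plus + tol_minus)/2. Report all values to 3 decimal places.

Stack each dimension's contribution:
  +A: nom +25.000 → Σnom=25.000; wc +0.115/-0.451 → slack +0.115/-0.451; half-tol=0.283, Σhalf²=0.080089
  +B: nom +14.070 → Σnom=39.070; wc +0.160/-0.361 → slack +0.275/-0.812; half-tol=0.261, Σhalf²=0.147949
  -C: nom -9.100 → Σnom=29.970; wc +0.290/-0.384 → slack +0.565/-1.196; half-tol=0.337, Σhalf²=0.261518
  +D: nom +35.690 → Σnom=65.660; wc +0.210/-0.300 → slack +0.775/-1.496; half-tol=0.255, Σhalf²=0.326543
  +E: nom +33.400 → Σnom=99.060; wc +0.036/-0.470 → slack +0.811/-1.966; half-tol=0.253, Σhalf²=0.390552
  -F: nom -13.500 → Σnom=85.560; wc +0.480/-0.210 → slack +1.291/-2.176; half-tol=0.345, Σhalf²=0.509577
  -G: nom -28.500 → Σnom=57.060; wc +0.070/-0.070 → slack +1.361/-2.246; half-tol=0.070, Σhalf²=0.514477
  +H: nom +7.420 → Σnom=64.480; wc +0.462/-0.462 → slack +1.823/-2.708; half-tol=0.462, Σhalf²=0.727921
  +I: nom +47.000 → Σnom=111.480; wc +0.410/-0.324 → slack +2.233/-3.032; half-tol=0.367, Σhalf²=0.862610
Nominal = 111.480. Worst-case = [111.480 - 3.032, 111.480 + 2.233] = [108.448, 113.713]. RSS = √0.862610 = 0.929.

nominal=111.480 wc=[108.448,113.713] rss=0.929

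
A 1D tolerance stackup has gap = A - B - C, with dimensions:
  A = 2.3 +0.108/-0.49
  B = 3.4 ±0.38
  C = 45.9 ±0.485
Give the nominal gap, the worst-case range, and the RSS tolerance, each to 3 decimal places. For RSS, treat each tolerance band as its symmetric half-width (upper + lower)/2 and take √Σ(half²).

Stack each dimension's contribution:
  +A: nom +2.300 → Σnom=2.300; wc +0.108/-0.490 → slack +0.108/-0.490; half-tol=0.299, Σhalf²=0.089401
  -B: nom -3.400 → Σnom=-1.100; wc +0.380/-0.380 → slack +0.488/-0.870; half-tol=0.380, Σhalf²=0.233801
  -C: nom -45.900 → Σnom=-47.000; wc +0.485/-0.485 → slack +0.973/-1.355; half-tol=0.485, Σhalf²=0.469026
Nominal = -47.000. Worst-case = [-47.000 - 1.355, -47.000 + 0.973] = [-48.355, -46.027]. RSS = √0.469026 = 0.685.

nominal=-47.000 wc=[-48.355,-46.027] rss=0.685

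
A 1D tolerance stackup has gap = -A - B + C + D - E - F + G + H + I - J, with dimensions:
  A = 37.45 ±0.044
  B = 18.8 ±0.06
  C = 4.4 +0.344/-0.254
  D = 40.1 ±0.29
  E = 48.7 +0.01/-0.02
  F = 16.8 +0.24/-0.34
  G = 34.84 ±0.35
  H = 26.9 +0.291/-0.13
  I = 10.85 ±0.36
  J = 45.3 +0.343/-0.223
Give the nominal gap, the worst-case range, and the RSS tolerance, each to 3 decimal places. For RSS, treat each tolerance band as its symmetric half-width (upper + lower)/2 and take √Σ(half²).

Stack each dimension's contribution:
  -A: nom -37.450 → Σnom=-37.450; wc +0.044/-0.044 → slack +0.044/-0.044; half-tol=0.044, Σhalf²=0.001936
  -B: nom -18.800 → Σnom=-56.250; wc +0.060/-0.060 → slack +0.104/-0.104; half-tol=0.060, Σhalf²=0.005536
  +C: nom +4.400 → Σnom=-51.850; wc +0.344/-0.254 → slack +0.448/-0.358; half-tol=0.299, Σhalf²=0.094937
  +D: nom +40.100 → Σnom=-11.750; wc +0.290/-0.290 → slack +0.738/-0.648; half-tol=0.290, Σhalf²=0.179037
  -E: nom -48.700 → Σnom=-60.450; wc +0.020/-0.010 → slack +0.758/-0.658; half-tol=0.015, Σhalf²=0.179262
  -F: nom -16.800 → Σnom=-77.250; wc +0.340/-0.240 → slack +1.098/-0.898; half-tol=0.290, Σhalf²=0.263362
  +G: nom +34.840 → Σnom=-42.410; wc +0.350/-0.350 → slack +1.448/-1.248; half-tol=0.350, Σhalf²=0.385862
  +H: nom +26.900 → Σnom=-15.510; wc +0.291/-0.130 → slack +1.739/-1.378; half-tol=0.210, Σhalf²=0.430172
  +I: nom +10.850 → Σnom=-4.660; wc +0.360/-0.360 → slack +2.099/-1.738; half-tol=0.360, Σhalf²=0.559772
  -J: nom -45.300 → Σnom=-49.960; wc +0.223/-0.343 → slack +2.322/-2.081; half-tol=0.283, Σhalf²=0.639861
Nominal = -49.960. Worst-case = [-49.960 - 2.081, -49.960 + 2.322] = [-52.041, -47.638]. RSS = √0.639861 = 0.800.

nominal=-49.960 wc=[-52.041,-47.638] rss=0.800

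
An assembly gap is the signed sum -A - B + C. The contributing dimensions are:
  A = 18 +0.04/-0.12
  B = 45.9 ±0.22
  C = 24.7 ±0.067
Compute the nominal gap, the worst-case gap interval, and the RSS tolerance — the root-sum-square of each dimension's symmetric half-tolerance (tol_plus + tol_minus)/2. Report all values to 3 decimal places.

Stack each dimension's contribution:
  -A: nom -18.000 → Σnom=-18.000; wc +0.120/-0.040 → slack +0.120/-0.040; half-tol=0.080, Σhalf²=0.006400
  -B: nom -45.900 → Σnom=-63.900; wc +0.220/-0.220 → slack +0.340/-0.260; half-tol=0.220, Σhalf²=0.054800
  +C: nom +24.700 → Σnom=-39.200; wc +0.067/-0.067 → slack +0.407/-0.327; half-tol=0.067, Σhalf²=0.059289
Nominal = -39.200. Worst-case = [-39.200 - 0.327, -39.200 + 0.407] = [-39.527, -38.793]. RSS = √0.059289 = 0.243.

nominal=-39.200 wc=[-39.527,-38.793] rss=0.243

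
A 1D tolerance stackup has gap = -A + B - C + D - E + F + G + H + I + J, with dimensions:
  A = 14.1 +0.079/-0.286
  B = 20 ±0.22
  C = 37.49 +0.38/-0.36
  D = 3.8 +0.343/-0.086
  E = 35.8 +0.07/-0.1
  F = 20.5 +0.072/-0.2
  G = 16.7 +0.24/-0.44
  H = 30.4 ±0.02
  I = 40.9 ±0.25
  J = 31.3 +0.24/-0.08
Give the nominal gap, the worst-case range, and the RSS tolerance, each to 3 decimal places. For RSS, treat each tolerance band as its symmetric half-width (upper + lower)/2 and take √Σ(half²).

nominal=76.210 wc=[74.385,78.341] rss=0.703

Stack each dimension's contribution:
  -A: nom -14.100 → Σnom=-14.100; wc +0.286/-0.079 → slack +0.286/-0.079; half-tol=0.182, Σhalf²=0.033306
  +B: nom +20.000 → Σnom=5.900; wc +0.220/-0.220 → slack +0.506/-0.299; half-tol=0.220, Σhalf²=0.081706
  -C: nom -37.490 → Σnom=-31.590; wc +0.360/-0.380 → slack +0.866/-0.679; half-tol=0.370, Σhalf²=0.218606
  +D: nom +3.800 → Σnom=-27.790; wc +0.343/-0.086 → slack +1.209/-0.765; half-tol=0.215, Σhalf²=0.264617
  -E: nom -35.800 → Σnom=-63.590; wc +0.100/-0.070 → slack +1.309/-0.835; half-tol=0.085, Σhalf²=0.271842
  +F: nom +20.500 → Σnom=-43.090; wc +0.072/-0.200 → slack +1.381/-1.035; half-tol=0.136, Σhalf²=0.290338
  +G: nom +16.700 → Σnom=-26.390; wc +0.240/-0.440 → slack +1.621/-1.475; half-tol=0.340, Σhalf²=0.405938
  +H: nom +30.400 → Σnom=4.010; wc +0.020/-0.020 → slack +1.641/-1.495; half-tol=0.020, Σhalf²=0.406338
  +I: nom +40.900 → Σnom=44.910; wc +0.250/-0.250 → slack +1.891/-1.745; half-tol=0.250, Σhalf²=0.468838
  +J: nom +31.300 → Σnom=76.210; wc +0.240/-0.080 → slack +2.131/-1.825; half-tol=0.160, Σhalf²=0.494438
Nominal = 76.210. Worst-case = [76.210 - 1.825, 76.210 + 2.131] = [74.385, 78.341]. RSS = √0.494438 = 0.703.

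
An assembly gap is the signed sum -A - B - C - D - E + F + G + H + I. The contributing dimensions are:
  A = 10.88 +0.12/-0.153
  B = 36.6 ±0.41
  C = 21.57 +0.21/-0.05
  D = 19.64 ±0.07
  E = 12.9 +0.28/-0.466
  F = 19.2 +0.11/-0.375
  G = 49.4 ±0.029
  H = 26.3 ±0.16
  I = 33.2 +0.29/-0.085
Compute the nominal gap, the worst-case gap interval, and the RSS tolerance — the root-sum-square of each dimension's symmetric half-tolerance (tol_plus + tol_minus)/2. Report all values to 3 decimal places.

Stack each dimension's contribution:
  -A: nom -10.880 → Σnom=-10.880; wc +0.153/-0.120 → slack +0.153/-0.120; half-tol=0.137, Σhalf²=0.018632
  -B: nom -36.600 → Σnom=-47.480; wc +0.410/-0.410 → slack +0.563/-0.530; half-tol=0.410, Σhalf²=0.186732
  -C: nom -21.570 → Σnom=-69.050; wc +0.050/-0.210 → slack +0.613/-0.740; half-tol=0.130, Σhalf²=0.203632
  -D: nom -19.640 → Σnom=-88.690; wc +0.070/-0.070 → slack +0.683/-0.810; half-tol=0.070, Σhalf²=0.208532
  -E: nom -12.900 → Σnom=-101.590; wc +0.466/-0.280 → slack +1.149/-1.090; half-tol=0.373, Σhalf²=0.347661
  +F: nom +19.200 → Σnom=-82.390; wc +0.110/-0.375 → slack +1.259/-1.465; half-tol=0.242, Σhalf²=0.406467
  +G: nom +49.400 → Σnom=-32.990; wc +0.029/-0.029 → slack +1.288/-1.494; half-tol=0.029, Σhalf²=0.407308
  +H: nom +26.300 → Σnom=-6.690; wc +0.160/-0.160 → slack +1.448/-1.654; half-tol=0.160, Σhalf²=0.432908
  +I: nom +33.200 → Σnom=26.510; wc +0.290/-0.085 → slack +1.738/-1.739; half-tol=0.188, Σhalf²=0.468065
Nominal = 26.510. Worst-case = [26.510 - 1.739, 26.510 + 1.738] = [24.771, 28.248]. RSS = √0.468065 = 0.684.

nominal=26.510 wc=[24.771,28.248] rss=0.684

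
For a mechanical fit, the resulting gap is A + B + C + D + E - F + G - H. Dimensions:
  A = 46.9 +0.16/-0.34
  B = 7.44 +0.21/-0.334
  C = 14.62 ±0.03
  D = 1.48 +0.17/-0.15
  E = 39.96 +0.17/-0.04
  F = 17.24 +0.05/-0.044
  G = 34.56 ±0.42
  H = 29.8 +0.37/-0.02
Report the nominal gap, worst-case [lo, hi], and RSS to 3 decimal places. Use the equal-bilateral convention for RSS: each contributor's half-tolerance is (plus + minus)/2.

Stack each dimension's contribution:
  +A: nom +46.900 → Σnom=46.900; wc +0.160/-0.340 → slack +0.160/-0.340; half-tol=0.250, Σhalf²=0.062500
  +B: nom +7.440 → Σnom=54.340; wc +0.210/-0.334 → slack +0.370/-0.674; half-tol=0.272, Σhalf²=0.136484
  +C: nom +14.620 → Σnom=68.960; wc +0.030/-0.030 → slack +0.400/-0.704; half-tol=0.030, Σhalf²=0.137384
  +D: nom +1.480 → Σnom=70.440; wc +0.170/-0.150 → slack +0.570/-0.854; half-tol=0.160, Σhalf²=0.162984
  +E: nom +39.960 → Σnom=110.400; wc +0.170/-0.040 → slack +0.740/-0.894; half-tol=0.105, Σhalf²=0.174009
  -F: nom -17.240 → Σnom=93.160; wc +0.044/-0.050 → slack +0.784/-0.944; half-tol=0.047, Σhalf²=0.176218
  +G: nom +34.560 → Σnom=127.720; wc +0.420/-0.420 → slack +1.204/-1.364; half-tol=0.420, Σhalf²=0.352618
  -H: nom -29.800 → Σnom=97.920; wc +0.020/-0.370 → slack +1.224/-1.734; half-tol=0.195, Σhalf²=0.390643
Nominal = 97.920. Worst-case = [97.920 - 1.734, 97.920 + 1.224] = [96.186, 99.144]. RSS = √0.390643 = 0.625.

nominal=97.920 wc=[96.186,99.144] rss=0.625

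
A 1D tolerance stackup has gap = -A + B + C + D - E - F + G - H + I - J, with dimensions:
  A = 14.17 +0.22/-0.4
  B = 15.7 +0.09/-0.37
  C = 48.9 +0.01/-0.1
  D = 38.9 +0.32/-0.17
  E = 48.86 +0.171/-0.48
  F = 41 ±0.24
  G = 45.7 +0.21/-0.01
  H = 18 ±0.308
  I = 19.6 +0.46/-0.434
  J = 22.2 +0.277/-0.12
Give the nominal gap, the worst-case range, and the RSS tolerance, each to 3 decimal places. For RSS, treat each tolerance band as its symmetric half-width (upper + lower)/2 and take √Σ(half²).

nominal=24.570 wc=[22.270,27.208] rss=0.850

Stack each dimension's contribution:
  -A: nom -14.170 → Σnom=-14.170; wc +0.400/-0.220 → slack +0.400/-0.220; half-tol=0.310, Σhalf²=0.096100
  +B: nom +15.700 → Σnom=1.530; wc +0.090/-0.370 → slack +0.490/-0.590; half-tol=0.230, Σhalf²=0.149000
  +C: nom +48.900 → Σnom=50.430; wc +0.010/-0.100 → slack +0.500/-0.690; half-tol=0.055, Σhalf²=0.152025
  +D: nom +38.900 → Σnom=89.330; wc +0.320/-0.170 → slack +0.820/-0.860; half-tol=0.245, Σhalf²=0.212050
  -E: nom -48.860 → Σnom=40.470; wc +0.480/-0.171 → slack +1.300/-1.031; half-tol=0.326, Σhalf²=0.318000
  -F: nom -41.000 → Σnom=-0.530; wc +0.240/-0.240 → slack +1.540/-1.271; half-tol=0.240, Σhalf²=0.375600
  +G: nom +45.700 → Σnom=45.170; wc +0.210/-0.010 → slack +1.750/-1.281; half-tol=0.110, Σhalf²=0.387700
  -H: nom -18.000 → Σnom=27.170; wc +0.308/-0.308 → slack +2.058/-1.589; half-tol=0.308, Σhalf²=0.482564
  +I: nom +19.600 → Σnom=46.770; wc +0.460/-0.434 → slack +2.518/-2.023; half-tol=0.447, Σhalf²=0.682373
  -J: nom -22.200 → Σnom=24.570; wc +0.120/-0.277 → slack +2.638/-2.300; half-tol=0.199, Σhalf²=0.721775
Nominal = 24.570. Worst-case = [24.570 - 2.300, 24.570 + 2.638] = [22.270, 27.208]. RSS = √0.721775 = 0.850.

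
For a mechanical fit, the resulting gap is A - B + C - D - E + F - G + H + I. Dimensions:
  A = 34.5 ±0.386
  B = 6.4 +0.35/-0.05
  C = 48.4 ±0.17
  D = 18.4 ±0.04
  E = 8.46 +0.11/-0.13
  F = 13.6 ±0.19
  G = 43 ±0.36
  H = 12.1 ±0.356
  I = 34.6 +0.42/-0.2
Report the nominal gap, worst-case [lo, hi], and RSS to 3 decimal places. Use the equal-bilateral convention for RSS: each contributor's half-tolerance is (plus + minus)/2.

Stack each dimension's contribution:
  +A: nom +34.500 → Σnom=34.500; wc +0.386/-0.386 → slack +0.386/-0.386; half-tol=0.386, Σhalf²=0.148996
  -B: nom -6.400 → Σnom=28.100; wc +0.050/-0.350 → slack +0.436/-0.736; half-tol=0.200, Σhalf²=0.188996
  +C: nom +48.400 → Σnom=76.500; wc +0.170/-0.170 → slack +0.606/-0.906; half-tol=0.170, Σhalf²=0.217896
  -D: nom -18.400 → Σnom=58.100; wc +0.040/-0.040 → slack +0.646/-0.946; half-tol=0.040, Σhalf²=0.219496
  -E: nom -8.460 → Σnom=49.640; wc +0.130/-0.110 → slack +0.776/-1.056; half-tol=0.120, Σhalf²=0.233896
  +F: nom +13.600 → Σnom=63.240; wc +0.190/-0.190 → slack +0.966/-1.246; half-tol=0.190, Σhalf²=0.269996
  -G: nom -43.000 → Σnom=20.240; wc +0.360/-0.360 → slack +1.326/-1.606; half-tol=0.360, Σhalf²=0.399596
  +H: nom +12.100 → Σnom=32.340; wc +0.356/-0.356 → slack +1.682/-1.962; half-tol=0.356, Σhalf²=0.526332
  +I: nom +34.600 → Σnom=66.940; wc +0.420/-0.200 → slack +2.102/-2.162; half-tol=0.310, Σhalf²=0.622432
Nominal = 66.940. Worst-case = [66.940 - 2.162, 66.940 + 2.102] = [64.778, 69.042]. RSS = √0.622432 = 0.789.

nominal=66.940 wc=[64.778,69.042] rss=0.789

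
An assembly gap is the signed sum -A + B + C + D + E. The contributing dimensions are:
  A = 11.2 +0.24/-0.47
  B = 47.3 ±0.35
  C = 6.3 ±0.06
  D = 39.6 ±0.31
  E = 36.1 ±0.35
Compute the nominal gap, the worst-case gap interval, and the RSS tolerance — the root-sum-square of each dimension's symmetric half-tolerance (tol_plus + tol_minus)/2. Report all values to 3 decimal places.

nominal=118.100 wc=[116.790,119.640] rss=0.686

Stack each dimension's contribution:
  -A: nom -11.200 → Σnom=-11.200; wc +0.470/-0.240 → slack +0.470/-0.240; half-tol=0.355, Σhalf²=0.126025
  +B: nom +47.300 → Σnom=36.100; wc +0.350/-0.350 → slack +0.820/-0.590; half-tol=0.350, Σhalf²=0.248525
  +C: nom +6.300 → Σnom=42.400; wc +0.060/-0.060 → slack +0.880/-0.650; half-tol=0.060, Σhalf²=0.252125
  +D: nom +39.600 → Σnom=82.000; wc +0.310/-0.310 → slack +1.190/-0.960; half-tol=0.310, Σhalf²=0.348225
  +E: nom +36.100 → Σnom=118.100; wc +0.350/-0.350 → slack +1.540/-1.310; half-tol=0.350, Σhalf²=0.470725
Nominal = 118.100. Worst-case = [118.100 - 1.310, 118.100 + 1.540] = [116.790, 119.640]. RSS = √0.470725 = 0.686.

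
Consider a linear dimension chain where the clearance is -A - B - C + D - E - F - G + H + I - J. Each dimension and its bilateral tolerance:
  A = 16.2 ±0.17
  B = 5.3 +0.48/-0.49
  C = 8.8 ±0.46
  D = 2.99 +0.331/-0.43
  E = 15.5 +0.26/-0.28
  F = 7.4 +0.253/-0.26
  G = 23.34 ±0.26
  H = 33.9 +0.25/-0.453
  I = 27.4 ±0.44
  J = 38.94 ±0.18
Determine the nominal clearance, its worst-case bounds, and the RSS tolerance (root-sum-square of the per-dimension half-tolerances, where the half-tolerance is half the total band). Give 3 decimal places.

nominal=-51.190 wc=[-54.576,-48.069] rss=1.085

Stack each dimension's contribution:
  -A: nom -16.200 → Σnom=-16.200; wc +0.170/-0.170 → slack +0.170/-0.170; half-tol=0.170, Σhalf²=0.028900
  -B: nom -5.300 → Σnom=-21.500; wc +0.490/-0.480 → slack +0.660/-0.650; half-tol=0.485, Σhalf²=0.264125
  -C: nom -8.800 → Σnom=-30.300; wc +0.460/-0.460 → slack +1.120/-1.110; half-tol=0.460, Σhalf²=0.475725
  +D: nom +2.990 → Σnom=-27.310; wc +0.331/-0.430 → slack +1.451/-1.540; half-tol=0.381, Σhalf²=0.620505
  -E: nom -15.500 → Σnom=-42.810; wc +0.280/-0.260 → slack +1.731/-1.800; half-tol=0.270, Σhalf²=0.693405
  -F: nom -7.400 → Σnom=-50.210; wc +0.260/-0.253 → slack +1.991/-2.053; half-tol=0.257, Σhalf²=0.759197
  -G: nom -23.340 → Σnom=-73.550; wc +0.260/-0.260 → slack +2.251/-2.313; half-tol=0.260, Σhalf²=0.826797
  +H: nom +33.900 → Σnom=-39.650; wc +0.250/-0.453 → slack +2.501/-2.766; half-tol=0.352, Σhalf²=0.950350
  +I: nom +27.400 → Σnom=-12.250; wc +0.440/-0.440 → slack +2.941/-3.206; half-tol=0.440, Σhalf²=1.143950
  -J: nom -38.940 → Σnom=-51.190; wc +0.180/-0.180 → slack +3.121/-3.386; half-tol=0.180, Σhalf²=1.176350
Nominal = -51.190. Worst-case = [-51.190 - 3.386, -51.190 + 3.121] = [-54.576, -48.069]. RSS = √1.176350 = 1.085.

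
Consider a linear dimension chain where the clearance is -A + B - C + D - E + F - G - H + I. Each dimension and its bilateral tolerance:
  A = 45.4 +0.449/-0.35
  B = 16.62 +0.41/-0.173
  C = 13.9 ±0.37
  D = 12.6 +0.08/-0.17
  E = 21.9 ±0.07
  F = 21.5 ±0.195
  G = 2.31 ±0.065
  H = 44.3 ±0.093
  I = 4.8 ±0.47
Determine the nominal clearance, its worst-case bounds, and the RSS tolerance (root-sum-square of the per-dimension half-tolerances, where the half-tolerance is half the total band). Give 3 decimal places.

nominal=-72.290 wc=[-74.345,-70.187] rss=0.821

Stack each dimension's contribution:
  -A: nom -45.400 → Σnom=-45.400; wc +0.350/-0.449 → slack +0.350/-0.449; half-tol=0.399, Σhalf²=0.159600
  +B: nom +16.620 → Σnom=-28.780; wc +0.410/-0.173 → slack +0.760/-0.622; half-tol=0.291, Σhalf²=0.244572
  -C: nom -13.900 → Σnom=-42.680; wc +0.370/-0.370 → slack +1.130/-0.992; half-tol=0.370, Σhalf²=0.381472
  +D: nom +12.600 → Σnom=-30.080; wc +0.080/-0.170 → slack +1.210/-1.162; half-tol=0.125, Σhalf²=0.397097
  -E: nom -21.900 → Σnom=-51.980; wc +0.070/-0.070 → slack +1.280/-1.232; half-tol=0.070, Σhalf²=0.401998
  +F: nom +21.500 → Σnom=-30.480; wc +0.195/-0.195 → slack +1.475/-1.427; half-tol=0.195, Σhalf²=0.440022
  -G: nom -2.310 → Σnom=-32.790; wc +0.065/-0.065 → slack +1.540/-1.492; half-tol=0.065, Σhalf²=0.444247
  -H: nom -44.300 → Σnom=-77.090; wc +0.093/-0.093 → slack +1.633/-1.585; half-tol=0.093, Σhalf²=0.452896
  +I: nom +4.800 → Σnom=-72.290; wc +0.470/-0.470 → slack +2.103/-2.055; half-tol=0.470, Σhalf²=0.673796
Nominal = -72.290. Worst-case = [-72.290 - 2.055, -72.290 + 2.103] = [-74.345, -70.187]. RSS = √0.673796 = 0.821.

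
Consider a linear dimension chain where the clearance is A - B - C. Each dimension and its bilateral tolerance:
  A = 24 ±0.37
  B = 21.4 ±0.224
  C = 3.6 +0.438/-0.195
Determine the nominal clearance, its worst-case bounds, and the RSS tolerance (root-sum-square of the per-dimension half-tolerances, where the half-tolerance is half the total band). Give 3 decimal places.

Stack each dimension's contribution:
  +A: nom +24.000 → Σnom=24.000; wc +0.370/-0.370 → slack +0.370/-0.370; half-tol=0.370, Σhalf²=0.136900
  -B: nom -21.400 → Σnom=2.600; wc +0.224/-0.224 → slack +0.594/-0.594; half-tol=0.224, Σhalf²=0.187076
  -C: nom -3.600 → Σnom=-1.000; wc +0.195/-0.438 → slack +0.789/-1.032; half-tol=0.317, Σhalf²=0.287248
Nominal = -1.000. Worst-case = [-1.000 - 1.032, -1.000 + 0.789] = [-2.032, -0.211]. RSS = √0.287248 = 0.536.

nominal=-1.000 wc=[-2.032,-0.211] rss=0.536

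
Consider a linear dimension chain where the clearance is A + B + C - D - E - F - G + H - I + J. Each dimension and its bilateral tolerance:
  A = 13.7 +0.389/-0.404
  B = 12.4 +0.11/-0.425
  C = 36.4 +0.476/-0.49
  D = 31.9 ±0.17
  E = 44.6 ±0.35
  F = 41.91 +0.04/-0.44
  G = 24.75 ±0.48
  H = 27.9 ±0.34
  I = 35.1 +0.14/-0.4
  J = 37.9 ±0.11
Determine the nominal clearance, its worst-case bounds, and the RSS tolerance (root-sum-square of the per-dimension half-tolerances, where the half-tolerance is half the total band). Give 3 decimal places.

Stack each dimension's contribution:
  +A: nom +13.700 → Σnom=13.700; wc +0.389/-0.404 → slack +0.389/-0.404; half-tol=0.397, Σhalf²=0.157212
  +B: nom +12.400 → Σnom=26.100; wc +0.110/-0.425 → slack +0.499/-0.829; half-tol=0.268, Σhalf²=0.228769
  +C: nom +36.400 → Σnom=62.500; wc +0.476/-0.490 → slack +0.975/-1.319; half-tol=0.483, Σhalf²=0.462058
  -D: nom -31.900 → Σnom=30.600; wc +0.170/-0.170 → slack +1.145/-1.489; half-tol=0.170, Σhalf²=0.490957
  -E: nom -44.600 → Σnom=-14.000; wc +0.350/-0.350 → slack +1.495/-1.839; half-tol=0.350, Σhalf²=0.613457
  -F: nom -41.910 → Σnom=-55.910; wc +0.440/-0.040 → slack +1.935/-1.879; half-tol=0.240, Σhalf²=0.671057
  -G: nom -24.750 → Σnom=-80.660; wc +0.480/-0.480 → slack +2.415/-2.359; half-tol=0.480, Σhalf²=0.901458
  +H: nom +27.900 → Σnom=-52.760; wc +0.340/-0.340 → slack +2.755/-2.699; half-tol=0.340, Σhalf²=1.017057
  -I: nom -35.100 → Σnom=-87.860; wc +0.400/-0.140 → slack +3.155/-2.839; half-tol=0.270, Σhalf²=1.089957
  +J: nom +37.900 → Σnom=-49.960; wc +0.110/-0.110 → slack +3.265/-2.949; half-tol=0.110, Σhalf²=1.102057
Nominal = -49.960. Worst-case = [-49.960 - 2.949, -49.960 + 3.265] = [-52.909, -46.695]. RSS = √1.102057 = 1.050.

nominal=-49.960 wc=[-52.909,-46.695] rss=1.050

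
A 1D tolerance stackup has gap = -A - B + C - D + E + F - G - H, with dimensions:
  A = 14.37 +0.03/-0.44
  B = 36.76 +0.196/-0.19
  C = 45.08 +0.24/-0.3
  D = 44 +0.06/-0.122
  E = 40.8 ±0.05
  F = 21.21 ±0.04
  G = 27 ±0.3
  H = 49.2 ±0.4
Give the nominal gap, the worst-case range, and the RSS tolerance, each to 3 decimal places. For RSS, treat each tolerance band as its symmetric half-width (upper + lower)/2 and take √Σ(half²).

Stack each dimension's contribution:
  -A: nom -14.370 → Σnom=-14.370; wc +0.440/-0.030 → slack +0.440/-0.030; half-tol=0.235, Σhalf²=0.055225
  -B: nom -36.760 → Σnom=-51.130; wc +0.190/-0.196 → slack +0.630/-0.226; half-tol=0.193, Σhalf²=0.092474
  +C: nom +45.080 → Σnom=-6.050; wc +0.240/-0.300 → slack +0.870/-0.526; half-tol=0.270, Σhalf²=0.165374
  -D: nom -44.000 → Σnom=-50.050; wc +0.122/-0.060 → slack +0.992/-0.586; half-tol=0.091, Σhalf²=0.173655
  +E: nom +40.800 → Σnom=-9.250; wc +0.050/-0.050 → slack +1.042/-0.636; half-tol=0.050, Σhalf²=0.176155
  +F: nom +21.210 → Σnom=11.960; wc +0.040/-0.040 → slack +1.082/-0.676; half-tol=0.040, Σhalf²=0.177755
  -G: nom -27.000 → Σnom=-15.040; wc +0.300/-0.300 → slack +1.382/-0.976; half-tol=0.300, Σhalf²=0.267755
  -H: nom -49.200 → Σnom=-64.240; wc +0.400/-0.400 → slack +1.782/-1.376; half-tol=0.400, Σhalf²=0.427755
Nominal = -64.240. Worst-case = [-64.240 - 1.376, -64.240 + 1.782] = [-65.616, -62.458]. RSS = √0.427755 = 0.654.

nominal=-64.240 wc=[-65.616,-62.458] rss=0.654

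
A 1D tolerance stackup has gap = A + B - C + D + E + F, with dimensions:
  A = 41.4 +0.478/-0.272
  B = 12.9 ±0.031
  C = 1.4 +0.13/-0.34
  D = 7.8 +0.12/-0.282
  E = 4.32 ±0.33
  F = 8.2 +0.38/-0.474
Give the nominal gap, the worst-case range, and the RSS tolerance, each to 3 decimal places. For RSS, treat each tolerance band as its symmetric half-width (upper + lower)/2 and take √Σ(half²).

Stack each dimension's contribution:
  +A: nom +41.400 → Σnom=41.400; wc +0.478/-0.272 → slack +0.478/-0.272; half-tol=0.375, Σhalf²=0.140625
  +B: nom +12.900 → Σnom=54.300; wc +0.031/-0.031 → slack +0.509/-0.303; half-tol=0.031, Σhalf²=0.141586
  -C: nom -1.400 → Σnom=52.900; wc +0.340/-0.130 → slack +0.849/-0.433; half-tol=0.235, Σhalf²=0.196811
  +D: nom +7.800 → Σnom=60.700; wc +0.120/-0.282 → slack +0.969/-0.715; half-tol=0.201, Σhalf²=0.237212
  +E: nom +4.320 → Σnom=65.020; wc +0.330/-0.330 → slack +1.299/-1.045; half-tol=0.330, Σhalf²=0.346112
  +F: nom +8.200 → Σnom=73.220; wc +0.380/-0.474 → slack +1.679/-1.519; half-tol=0.427, Σhalf²=0.528441
Nominal = 73.220. Worst-case = [73.220 - 1.519, 73.220 + 1.679] = [71.701, 74.899]. RSS = √0.528441 = 0.727.

nominal=73.220 wc=[71.701,74.899] rss=0.727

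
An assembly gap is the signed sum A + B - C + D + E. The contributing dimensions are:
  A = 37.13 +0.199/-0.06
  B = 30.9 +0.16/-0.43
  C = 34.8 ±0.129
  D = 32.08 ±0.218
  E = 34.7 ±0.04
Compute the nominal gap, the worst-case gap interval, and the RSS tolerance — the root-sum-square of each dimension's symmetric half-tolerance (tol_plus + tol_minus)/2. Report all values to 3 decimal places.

Stack each dimension's contribution:
  +A: nom +37.130 → Σnom=37.130; wc +0.199/-0.060 → slack +0.199/-0.060; half-tol=0.130, Σhalf²=0.016770
  +B: nom +30.900 → Σnom=68.030; wc +0.160/-0.430 → slack +0.359/-0.490; half-tol=0.295, Σhalf²=0.103795
  -C: nom -34.800 → Σnom=33.230; wc +0.129/-0.129 → slack +0.488/-0.619; half-tol=0.129, Σhalf²=0.120436
  +D: nom +32.080 → Σnom=65.310; wc +0.218/-0.218 → slack +0.706/-0.837; half-tol=0.218, Σhalf²=0.167960
  +E: nom +34.700 → Σnom=100.010; wc +0.040/-0.040 → slack +0.746/-0.877; half-tol=0.040, Σhalf²=0.169560
Nominal = 100.010. Worst-case = [100.010 - 0.877, 100.010 + 0.746] = [99.133, 100.756]. RSS = √0.169560 = 0.412.

nominal=100.010 wc=[99.133,100.756] rss=0.412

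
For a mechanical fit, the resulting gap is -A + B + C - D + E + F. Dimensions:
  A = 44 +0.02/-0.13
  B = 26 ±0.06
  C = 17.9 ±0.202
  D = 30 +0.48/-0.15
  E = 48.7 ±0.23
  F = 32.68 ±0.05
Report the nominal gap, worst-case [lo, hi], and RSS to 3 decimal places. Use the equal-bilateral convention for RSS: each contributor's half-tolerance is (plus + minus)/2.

Stack each dimension's contribution:
  -A: nom -44.000 → Σnom=-44.000; wc +0.130/-0.020 → slack +0.130/-0.020; half-tol=0.075, Σhalf²=0.005625
  +B: nom +26.000 → Σnom=-18.000; wc +0.060/-0.060 → slack +0.190/-0.080; half-tol=0.060, Σhalf²=0.009225
  +C: nom +17.900 → Σnom=-0.100; wc +0.202/-0.202 → slack +0.392/-0.282; half-tol=0.202, Σhalf²=0.050029
  -D: nom -30.000 → Σnom=-30.100; wc +0.150/-0.480 → slack +0.542/-0.762; half-tol=0.315, Σhalf²=0.149254
  +E: nom +48.700 → Σnom=18.600; wc +0.230/-0.230 → slack +0.772/-0.992; half-tol=0.230, Σhalf²=0.202154
  +F: nom +32.680 → Σnom=51.280; wc +0.050/-0.050 → slack +0.822/-1.042; half-tol=0.050, Σhalf²=0.204654
Nominal = 51.280. Worst-case = [51.280 - 1.042, 51.280 + 0.822] = [50.238, 52.102]. RSS = √0.204654 = 0.452.

nominal=51.280 wc=[50.238,52.102] rss=0.452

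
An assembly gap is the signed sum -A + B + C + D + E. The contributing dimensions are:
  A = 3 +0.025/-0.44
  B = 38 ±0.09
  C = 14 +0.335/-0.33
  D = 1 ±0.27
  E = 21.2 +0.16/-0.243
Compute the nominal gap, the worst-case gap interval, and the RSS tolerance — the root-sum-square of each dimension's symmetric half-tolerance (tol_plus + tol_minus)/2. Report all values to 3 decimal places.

nominal=71.200 wc=[70.242,72.495] rss=0.535

Stack each dimension's contribution:
  -A: nom -3.000 → Σnom=-3.000; wc +0.440/-0.025 → slack +0.440/-0.025; half-tol=0.233, Σhalf²=0.054056
  +B: nom +38.000 → Σnom=35.000; wc +0.090/-0.090 → slack +0.530/-0.115; half-tol=0.090, Σhalf²=0.062156
  +C: nom +14.000 → Σnom=49.000; wc +0.335/-0.330 → slack +0.865/-0.445; half-tol=0.333, Σhalf²=0.172713
  +D: nom +1.000 → Σnom=50.000; wc +0.270/-0.270 → slack +1.135/-0.715; half-tol=0.270, Σhalf²=0.245613
  +E: nom +21.200 → Σnom=71.200; wc +0.160/-0.243 → slack +1.295/-0.958; half-tol=0.202, Σhalf²=0.286215
Nominal = 71.200. Worst-case = [71.200 - 0.958, 71.200 + 1.295] = [70.242, 72.495]. RSS = √0.286215 = 0.535.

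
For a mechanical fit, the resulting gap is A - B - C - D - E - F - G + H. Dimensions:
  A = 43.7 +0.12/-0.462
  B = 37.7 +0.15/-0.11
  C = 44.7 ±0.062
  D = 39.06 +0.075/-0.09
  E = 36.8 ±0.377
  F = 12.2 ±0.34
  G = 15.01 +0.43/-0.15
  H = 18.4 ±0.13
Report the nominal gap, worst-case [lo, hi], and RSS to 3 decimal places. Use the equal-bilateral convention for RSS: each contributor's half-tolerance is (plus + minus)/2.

nominal=-123.370 wc=[-125.396,-121.991] rss=0.686

Stack each dimension's contribution:
  +A: nom +43.700 → Σnom=43.700; wc +0.120/-0.462 → slack +0.120/-0.462; half-tol=0.291, Σhalf²=0.084681
  -B: nom -37.700 → Σnom=6.000; wc +0.110/-0.150 → slack +0.230/-0.612; half-tol=0.130, Σhalf²=0.101581
  -C: nom -44.700 → Σnom=-38.700; wc +0.062/-0.062 → slack +0.292/-0.674; half-tol=0.062, Σhalf²=0.105425
  -D: nom -39.060 → Σnom=-77.760; wc +0.090/-0.075 → slack +0.382/-0.749; half-tol=0.082, Σhalf²=0.112231
  -E: nom -36.800 → Σnom=-114.560; wc +0.377/-0.377 → slack +0.759/-1.126; half-tol=0.377, Σhalf²=0.254360
  -F: nom -12.200 → Σnom=-126.760; wc +0.340/-0.340 → slack +1.099/-1.466; half-tol=0.340, Σhalf²=0.369960
  -G: nom -15.010 → Σnom=-141.770; wc +0.150/-0.430 → slack +1.249/-1.896; half-tol=0.290, Σhalf²=0.454060
  +H: nom +18.400 → Σnom=-123.370; wc +0.130/-0.130 → slack +1.379/-2.026; half-tol=0.130, Σhalf²=0.470960
Nominal = -123.370. Worst-case = [-123.370 - 2.026, -123.370 + 1.379] = [-125.396, -121.991]. RSS = √0.470960 = 0.686.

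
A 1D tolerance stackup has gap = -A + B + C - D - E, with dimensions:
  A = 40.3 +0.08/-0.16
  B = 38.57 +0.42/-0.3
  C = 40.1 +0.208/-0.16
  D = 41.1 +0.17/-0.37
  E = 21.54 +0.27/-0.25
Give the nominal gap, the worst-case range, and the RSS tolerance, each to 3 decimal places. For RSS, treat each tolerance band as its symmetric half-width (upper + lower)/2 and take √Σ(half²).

nominal=-24.270 wc=[-25.250,-22.862] rss=0.564

Stack each dimension's contribution:
  -A: nom -40.300 → Σnom=-40.300; wc +0.160/-0.080 → slack +0.160/-0.080; half-tol=0.120, Σhalf²=0.014400
  +B: nom +38.570 → Σnom=-1.730; wc +0.420/-0.300 → slack +0.580/-0.380; half-tol=0.360, Σhalf²=0.144000
  +C: nom +40.100 → Σnom=38.370; wc +0.208/-0.160 → slack +0.788/-0.540; half-tol=0.184, Σhalf²=0.177856
  -D: nom -41.100 → Σnom=-2.730; wc +0.370/-0.170 → slack +1.158/-0.710; half-tol=0.270, Σhalf²=0.250756
  -E: nom -21.540 → Σnom=-24.270; wc +0.250/-0.270 → slack +1.408/-0.980; half-tol=0.260, Σhalf²=0.318356
Nominal = -24.270. Worst-case = [-24.270 - 0.980, -24.270 + 1.408] = [-25.250, -22.862]. RSS = √0.318356 = 0.564.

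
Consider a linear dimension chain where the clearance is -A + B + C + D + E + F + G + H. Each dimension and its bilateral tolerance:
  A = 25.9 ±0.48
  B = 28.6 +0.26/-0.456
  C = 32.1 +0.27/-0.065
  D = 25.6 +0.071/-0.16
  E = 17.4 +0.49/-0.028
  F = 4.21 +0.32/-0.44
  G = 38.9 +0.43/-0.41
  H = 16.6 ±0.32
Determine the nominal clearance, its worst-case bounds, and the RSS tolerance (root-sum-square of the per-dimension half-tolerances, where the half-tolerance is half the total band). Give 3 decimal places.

Stack each dimension's contribution:
  -A: nom -25.900 → Σnom=-25.900; wc +0.480/-0.480 → slack +0.480/-0.480; half-tol=0.480, Σhalf²=0.230400
  +B: nom +28.600 → Σnom=2.700; wc +0.260/-0.456 → slack +0.740/-0.936; half-tol=0.358, Σhalf²=0.358564
  +C: nom +32.100 → Σnom=34.800; wc +0.270/-0.065 → slack +1.010/-1.001; half-tol=0.168, Σhalf²=0.386620
  +D: nom +25.600 → Σnom=60.400; wc +0.071/-0.160 → slack +1.081/-1.161; half-tol=0.115, Σhalf²=0.399960
  +E: nom +17.400 → Σnom=77.800; wc +0.490/-0.028 → slack +1.571/-1.189; half-tol=0.259, Σhalf²=0.467041
  +F: nom +4.210 → Σnom=82.010; wc +0.320/-0.440 → slack +1.891/-1.629; half-tol=0.380, Σhalf²=0.611441
  +G: nom +38.900 → Σnom=120.910; wc +0.430/-0.410 → slack +2.321/-2.039; half-tol=0.420, Σhalf²=0.787841
  +H: nom +16.600 → Σnom=137.510; wc +0.320/-0.320 → slack +2.641/-2.359; half-tol=0.320, Σhalf²=0.890242
Nominal = 137.510. Worst-case = [137.510 - 2.359, 137.510 + 2.641] = [135.151, 140.151]. RSS = √0.890242 = 0.944.

nominal=137.510 wc=[135.151,140.151] rss=0.944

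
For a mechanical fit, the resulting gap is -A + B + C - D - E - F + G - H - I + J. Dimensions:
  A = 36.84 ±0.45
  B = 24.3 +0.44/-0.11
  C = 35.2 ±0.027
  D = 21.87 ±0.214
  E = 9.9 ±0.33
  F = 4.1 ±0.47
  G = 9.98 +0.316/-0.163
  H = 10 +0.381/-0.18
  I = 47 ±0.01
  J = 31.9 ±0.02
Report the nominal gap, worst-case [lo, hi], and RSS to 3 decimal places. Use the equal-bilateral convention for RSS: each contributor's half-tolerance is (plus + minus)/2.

Stack each dimension's contribution:
  -A: nom -36.840 → Σnom=-36.840; wc +0.450/-0.450 → slack +0.450/-0.450; half-tol=0.450, Σhalf²=0.202500
  +B: nom +24.300 → Σnom=-12.540; wc +0.440/-0.110 → slack +0.890/-0.560; half-tol=0.275, Σhalf²=0.278125
  +C: nom +35.200 → Σnom=22.660; wc +0.027/-0.027 → slack +0.917/-0.587; half-tol=0.027, Σhalf²=0.278854
  -D: nom -21.870 → Σnom=0.790; wc +0.214/-0.214 → slack +1.131/-0.801; half-tol=0.214, Σhalf²=0.324650
  -E: nom -9.900 → Σnom=-9.110; wc +0.330/-0.330 → slack +1.461/-1.131; half-tol=0.330, Σhalf²=0.433550
  -F: nom -4.100 → Σnom=-13.210; wc +0.470/-0.470 → slack +1.931/-1.601; half-tol=0.470, Σhalf²=0.654450
  +G: nom +9.980 → Σnom=-3.230; wc +0.316/-0.163 → slack +2.247/-1.764; half-tol=0.239, Σhalf²=0.711810
  -H: nom -10.000 → Σnom=-13.230; wc +0.180/-0.381 → slack +2.427/-2.145; half-tol=0.280, Σhalf²=0.790490
  -I: nom -47.000 → Σnom=-60.230; wc +0.010/-0.010 → slack +2.437/-2.155; half-tol=0.010, Σhalf²=0.790590
  +J: nom +31.900 → Σnom=-28.330; wc +0.020/-0.020 → slack +2.457/-2.175; half-tol=0.020, Σhalf²=0.790990
Nominal = -28.330. Worst-case = [-28.330 - 2.175, -28.330 + 2.457] = [-30.505, -25.873]. RSS = √0.790990 = 0.889.

nominal=-28.330 wc=[-30.505,-25.873] rss=0.889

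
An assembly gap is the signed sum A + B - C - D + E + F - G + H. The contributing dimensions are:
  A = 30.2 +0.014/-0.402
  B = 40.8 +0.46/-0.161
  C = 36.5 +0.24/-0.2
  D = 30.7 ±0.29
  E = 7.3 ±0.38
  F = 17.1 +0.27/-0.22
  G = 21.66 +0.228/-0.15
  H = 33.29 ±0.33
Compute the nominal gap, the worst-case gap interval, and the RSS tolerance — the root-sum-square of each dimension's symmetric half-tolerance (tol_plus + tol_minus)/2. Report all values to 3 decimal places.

nominal=39.830 wc=[37.579,41.924] rss=0.788

Stack each dimension's contribution:
  +A: nom +30.200 → Σnom=30.200; wc +0.014/-0.402 → slack +0.014/-0.402; half-tol=0.208, Σhalf²=0.043264
  +B: nom +40.800 → Σnom=71.000; wc +0.460/-0.161 → slack +0.474/-0.563; half-tol=0.310, Σhalf²=0.139674
  -C: nom -36.500 → Σnom=34.500; wc +0.200/-0.240 → slack +0.674/-0.803; half-tol=0.220, Σhalf²=0.188074
  -D: nom -30.700 → Σnom=3.800; wc +0.290/-0.290 → slack +0.964/-1.093; half-tol=0.290, Σhalf²=0.272174
  +E: nom +7.300 → Σnom=11.100; wc +0.380/-0.380 → slack +1.344/-1.473; half-tol=0.380, Σhalf²=0.416574
  +F: nom +17.100 → Σnom=28.200; wc +0.270/-0.220 → slack +1.614/-1.693; half-tol=0.245, Σhalf²=0.476599
  -G: nom -21.660 → Σnom=6.540; wc +0.150/-0.228 → slack +1.764/-1.921; half-tol=0.189, Σhalf²=0.512320
  +H: nom +33.290 → Σnom=39.830; wc +0.330/-0.330 → slack +2.094/-2.251; half-tol=0.330, Σhalf²=0.621220
Nominal = 39.830. Worst-case = [39.830 - 2.251, 39.830 + 2.094] = [37.579, 41.924]. RSS = √0.621220 = 0.788.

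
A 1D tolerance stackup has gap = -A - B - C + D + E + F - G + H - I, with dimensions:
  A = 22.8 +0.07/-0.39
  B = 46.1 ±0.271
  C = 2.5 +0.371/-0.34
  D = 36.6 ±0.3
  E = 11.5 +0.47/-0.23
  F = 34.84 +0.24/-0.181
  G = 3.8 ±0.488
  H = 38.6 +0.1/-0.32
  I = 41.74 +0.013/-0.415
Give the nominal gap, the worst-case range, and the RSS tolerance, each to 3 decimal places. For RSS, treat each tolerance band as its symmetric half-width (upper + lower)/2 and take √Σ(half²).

Stack each dimension's contribution:
  -A: nom -22.800 → Σnom=-22.800; wc +0.390/-0.070 → slack +0.390/-0.070; half-tol=0.230, Σhalf²=0.052900
  -B: nom -46.100 → Σnom=-68.900; wc +0.271/-0.271 → slack +0.661/-0.341; half-tol=0.271, Σhalf²=0.126341
  -C: nom -2.500 → Σnom=-71.400; wc +0.340/-0.371 → slack +1.001/-0.712; half-tol=0.356, Σhalf²=0.252721
  +D: nom +36.600 → Σnom=-34.800; wc +0.300/-0.300 → slack +1.301/-1.012; half-tol=0.300, Σhalf²=0.342721
  +E: nom +11.500 → Σnom=-23.300; wc +0.470/-0.230 → slack +1.771/-1.242; half-tol=0.350, Σhalf²=0.465221
  +F: nom +34.840 → Σnom=11.540; wc +0.240/-0.181 → slack +2.011/-1.423; half-tol=0.210, Σhalf²=0.509532
  -G: nom -3.800 → Σnom=7.740; wc +0.488/-0.488 → slack +2.499/-1.911; half-tol=0.488, Σhalf²=0.747676
  +H: nom +38.600 → Σnom=46.340; wc +0.100/-0.320 → slack +2.599/-2.231; half-tol=0.210, Σhalf²=0.791776
  -I: nom -41.740 → Σnom=4.600; wc +0.415/-0.013 → slack +3.014/-2.244; half-tol=0.214, Σhalf²=0.837572
Nominal = 4.600. Worst-case = [4.600 - 2.244, 4.600 + 3.014] = [2.356, 7.614]. RSS = √0.837572 = 0.915.

nominal=4.600 wc=[2.356,7.614] rss=0.915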